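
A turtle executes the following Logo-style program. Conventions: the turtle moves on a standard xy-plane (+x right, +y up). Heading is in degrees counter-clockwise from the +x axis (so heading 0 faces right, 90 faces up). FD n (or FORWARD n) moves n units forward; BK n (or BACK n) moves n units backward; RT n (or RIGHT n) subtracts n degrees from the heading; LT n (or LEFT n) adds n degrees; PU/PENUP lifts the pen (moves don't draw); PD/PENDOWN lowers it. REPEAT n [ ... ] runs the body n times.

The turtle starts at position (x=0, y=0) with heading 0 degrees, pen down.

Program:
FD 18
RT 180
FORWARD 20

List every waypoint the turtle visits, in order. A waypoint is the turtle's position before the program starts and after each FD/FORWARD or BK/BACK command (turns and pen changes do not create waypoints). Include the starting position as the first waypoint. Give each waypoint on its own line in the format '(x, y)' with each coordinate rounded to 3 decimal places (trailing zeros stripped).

Executing turtle program step by step:
Start: pos=(0,0), heading=0, pen down
FD 18: (0,0) -> (18,0) [heading=0, draw]
RT 180: heading 0 -> 180
FD 20: (18,0) -> (-2,0) [heading=180, draw]
Final: pos=(-2,0), heading=180, 2 segment(s) drawn
Waypoints (3 total):
(0, 0)
(18, 0)
(-2, 0)

Answer: (0, 0)
(18, 0)
(-2, 0)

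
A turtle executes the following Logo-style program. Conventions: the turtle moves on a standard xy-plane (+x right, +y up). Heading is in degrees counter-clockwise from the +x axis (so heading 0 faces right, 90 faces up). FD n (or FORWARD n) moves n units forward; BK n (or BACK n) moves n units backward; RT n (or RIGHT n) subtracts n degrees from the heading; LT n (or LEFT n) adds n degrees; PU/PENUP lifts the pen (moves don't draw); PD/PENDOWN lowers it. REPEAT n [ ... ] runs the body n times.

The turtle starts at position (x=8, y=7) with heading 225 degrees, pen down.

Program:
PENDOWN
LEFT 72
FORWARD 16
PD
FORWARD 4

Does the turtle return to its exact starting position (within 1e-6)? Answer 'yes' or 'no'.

Answer: no

Derivation:
Executing turtle program step by step:
Start: pos=(8,7), heading=225, pen down
PD: pen down
LT 72: heading 225 -> 297
FD 16: (8,7) -> (15.264,-7.256) [heading=297, draw]
PD: pen down
FD 4: (15.264,-7.256) -> (17.08,-10.82) [heading=297, draw]
Final: pos=(17.08,-10.82), heading=297, 2 segment(s) drawn

Start position: (8, 7)
Final position: (17.08, -10.82)
Distance = 20; >= 1e-6 -> NOT closed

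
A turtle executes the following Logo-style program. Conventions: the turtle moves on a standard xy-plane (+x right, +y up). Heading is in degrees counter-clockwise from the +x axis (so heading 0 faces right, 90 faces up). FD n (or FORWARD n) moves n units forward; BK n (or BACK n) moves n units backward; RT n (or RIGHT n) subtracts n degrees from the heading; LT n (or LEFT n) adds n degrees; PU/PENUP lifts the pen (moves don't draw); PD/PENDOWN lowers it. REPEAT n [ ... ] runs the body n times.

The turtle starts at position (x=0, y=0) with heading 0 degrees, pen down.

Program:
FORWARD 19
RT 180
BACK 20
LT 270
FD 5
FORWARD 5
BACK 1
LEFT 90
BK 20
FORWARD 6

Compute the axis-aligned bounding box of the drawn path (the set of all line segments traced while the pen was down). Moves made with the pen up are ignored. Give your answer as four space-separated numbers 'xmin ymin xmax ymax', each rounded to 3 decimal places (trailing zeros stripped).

Executing turtle program step by step:
Start: pos=(0,0), heading=0, pen down
FD 19: (0,0) -> (19,0) [heading=0, draw]
RT 180: heading 0 -> 180
BK 20: (19,0) -> (39,0) [heading=180, draw]
LT 270: heading 180 -> 90
FD 5: (39,0) -> (39,5) [heading=90, draw]
FD 5: (39,5) -> (39,10) [heading=90, draw]
BK 1: (39,10) -> (39,9) [heading=90, draw]
LT 90: heading 90 -> 180
BK 20: (39,9) -> (59,9) [heading=180, draw]
FD 6: (59,9) -> (53,9) [heading=180, draw]
Final: pos=(53,9), heading=180, 7 segment(s) drawn

Segment endpoints: x in {0, 19, 39, 53, 59}, y in {0, 0, 5, 9, 9, 10}
xmin=0, ymin=0, xmax=59, ymax=10

Answer: 0 0 59 10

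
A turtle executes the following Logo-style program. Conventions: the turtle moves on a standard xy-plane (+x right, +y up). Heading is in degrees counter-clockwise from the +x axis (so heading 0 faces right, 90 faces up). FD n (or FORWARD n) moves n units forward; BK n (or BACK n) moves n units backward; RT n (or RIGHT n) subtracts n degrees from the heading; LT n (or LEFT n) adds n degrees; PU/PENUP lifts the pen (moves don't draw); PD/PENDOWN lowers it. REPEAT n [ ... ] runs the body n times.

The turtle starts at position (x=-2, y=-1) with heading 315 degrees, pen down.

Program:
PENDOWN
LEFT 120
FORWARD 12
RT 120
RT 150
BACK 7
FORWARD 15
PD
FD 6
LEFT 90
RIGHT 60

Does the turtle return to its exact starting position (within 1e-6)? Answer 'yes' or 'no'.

Executing turtle program step by step:
Start: pos=(-2,-1), heading=315, pen down
PD: pen down
LT 120: heading 315 -> 75
FD 12: (-2,-1) -> (1.106,10.591) [heading=75, draw]
RT 120: heading 75 -> 315
RT 150: heading 315 -> 165
BK 7: (1.106,10.591) -> (7.867,8.779) [heading=165, draw]
FD 15: (7.867,8.779) -> (-6.622,12.662) [heading=165, draw]
PD: pen down
FD 6: (-6.622,12.662) -> (-12.417,14.215) [heading=165, draw]
LT 90: heading 165 -> 255
RT 60: heading 255 -> 195
Final: pos=(-12.417,14.215), heading=195, 4 segment(s) drawn

Start position: (-2, -1)
Final position: (-12.417, 14.215)
Distance = 18.439; >= 1e-6 -> NOT closed

Answer: no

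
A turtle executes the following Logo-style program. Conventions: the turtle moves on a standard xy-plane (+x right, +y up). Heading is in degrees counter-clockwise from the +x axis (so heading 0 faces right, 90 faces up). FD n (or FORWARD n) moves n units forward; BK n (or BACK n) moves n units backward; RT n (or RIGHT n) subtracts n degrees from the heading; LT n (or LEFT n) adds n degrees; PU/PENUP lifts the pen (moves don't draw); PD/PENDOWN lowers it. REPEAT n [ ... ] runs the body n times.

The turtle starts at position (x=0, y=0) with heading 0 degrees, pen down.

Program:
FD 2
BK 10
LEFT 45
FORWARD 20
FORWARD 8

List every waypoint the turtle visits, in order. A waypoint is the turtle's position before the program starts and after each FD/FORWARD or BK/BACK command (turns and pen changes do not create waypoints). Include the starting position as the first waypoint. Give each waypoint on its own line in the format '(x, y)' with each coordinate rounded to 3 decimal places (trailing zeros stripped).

Answer: (0, 0)
(2, 0)
(-8, 0)
(6.142, 14.142)
(11.799, 19.799)

Derivation:
Executing turtle program step by step:
Start: pos=(0,0), heading=0, pen down
FD 2: (0,0) -> (2,0) [heading=0, draw]
BK 10: (2,0) -> (-8,0) [heading=0, draw]
LT 45: heading 0 -> 45
FD 20: (-8,0) -> (6.142,14.142) [heading=45, draw]
FD 8: (6.142,14.142) -> (11.799,19.799) [heading=45, draw]
Final: pos=(11.799,19.799), heading=45, 4 segment(s) drawn
Waypoints (5 total):
(0, 0)
(2, 0)
(-8, 0)
(6.142, 14.142)
(11.799, 19.799)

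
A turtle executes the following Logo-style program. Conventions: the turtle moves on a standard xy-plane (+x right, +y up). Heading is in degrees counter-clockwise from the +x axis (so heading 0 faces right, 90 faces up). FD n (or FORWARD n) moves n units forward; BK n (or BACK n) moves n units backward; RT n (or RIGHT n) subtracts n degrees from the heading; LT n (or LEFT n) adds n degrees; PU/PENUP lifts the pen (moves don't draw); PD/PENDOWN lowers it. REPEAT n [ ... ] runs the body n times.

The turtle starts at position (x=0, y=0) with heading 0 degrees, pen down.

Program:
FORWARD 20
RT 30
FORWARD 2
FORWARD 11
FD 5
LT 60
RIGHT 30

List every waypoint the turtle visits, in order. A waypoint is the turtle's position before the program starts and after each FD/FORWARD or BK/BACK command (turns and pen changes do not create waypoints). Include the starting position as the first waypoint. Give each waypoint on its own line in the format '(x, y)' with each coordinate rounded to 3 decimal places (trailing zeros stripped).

Answer: (0, 0)
(20, 0)
(21.732, -1)
(31.258, -6.5)
(35.588, -9)

Derivation:
Executing turtle program step by step:
Start: pos=(0,0), heading=0, pen down
FD 20: (0,0) -> (20,0) [heading=0, draw]
RT 30: heading 0 -> 330
FD 2: (20,0) -> (21.732,-1) [heading=330, draw]
FD 11: (21.732,-1) -> (31.258,-6.5) [heading=330, draw]
FD 5: (31.258,-6.5) -> (35.588,-9) [heading=330, draw]
LT 60: heading 330 -> 30
RT 30: heading 30 -> 0
Final: pos=(35.588,-9), heading=0, 4 segment(s) drawn
Waypoints (5 total):
(0, 0)
(20, 0)
(21.732, -1)
(31.258, -6.5)
(35.588, -9)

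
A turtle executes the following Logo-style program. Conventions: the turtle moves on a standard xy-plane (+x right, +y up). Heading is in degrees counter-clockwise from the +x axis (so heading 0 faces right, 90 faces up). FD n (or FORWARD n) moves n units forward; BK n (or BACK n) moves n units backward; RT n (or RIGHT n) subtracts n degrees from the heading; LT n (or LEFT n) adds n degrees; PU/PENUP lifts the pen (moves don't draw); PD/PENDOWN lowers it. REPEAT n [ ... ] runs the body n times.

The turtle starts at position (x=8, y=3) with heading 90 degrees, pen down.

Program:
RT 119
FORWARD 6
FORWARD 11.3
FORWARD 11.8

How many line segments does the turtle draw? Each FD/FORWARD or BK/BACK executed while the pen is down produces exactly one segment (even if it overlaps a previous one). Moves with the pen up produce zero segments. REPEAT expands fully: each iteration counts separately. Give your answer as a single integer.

Executing turtle program step by step:
Start: pos=(8,3), heading=90, pen down
RT 119: heading 90 -> 331
FD 6: (8,3) -> (13.248,0.091) [heading=331, draw]
FD 11.3: (13.248,0.091) -> (23.131,-5.387) [heading=331, draw]
FD 11.8: (23.131,-5.387) -> (33.451,-11.108) [heading=331, draw]
Final: pos=(33.451,-11.108), heading=331, 3 segment(s) drawn
Segments drawn: 3

Answer: 3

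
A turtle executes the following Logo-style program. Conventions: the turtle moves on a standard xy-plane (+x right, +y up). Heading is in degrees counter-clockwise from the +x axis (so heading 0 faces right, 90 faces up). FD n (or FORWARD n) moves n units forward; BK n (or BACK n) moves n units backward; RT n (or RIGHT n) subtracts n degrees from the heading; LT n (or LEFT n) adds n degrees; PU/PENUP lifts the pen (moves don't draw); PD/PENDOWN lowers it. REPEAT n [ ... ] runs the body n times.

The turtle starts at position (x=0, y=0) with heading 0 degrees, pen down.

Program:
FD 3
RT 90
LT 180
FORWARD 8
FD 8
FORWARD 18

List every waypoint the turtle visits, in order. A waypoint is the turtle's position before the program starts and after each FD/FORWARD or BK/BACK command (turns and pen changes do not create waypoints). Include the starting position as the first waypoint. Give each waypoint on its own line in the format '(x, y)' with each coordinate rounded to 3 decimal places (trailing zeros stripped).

Answer: (0, 0)
(3, 0)
(3, 8)
(3, 16)
(3, 34)

Derivation:
Executing turtle program step by step:
Start: pos=(0,0), heading=0, pen down
FD 3: (0,0) -> (3,0) [heading=0, draw]
RT 90: heading 0 -> 270
LT 180: heading 270 -> 90
FD 8: (3,0) -> (3,8) [heading=90, draw]
FD 8: (3,8) -> (3,16) [heading=90, draw]
FD 18: (3,16) -> (3,34) [heading=90, draw]
Final: pos=(3,34), heading=90, 4 segment(s) drawn
Waypoints (5 total):
(0, 0)
(3, 0)
(3, 8)
(3, 16)
(3, 34)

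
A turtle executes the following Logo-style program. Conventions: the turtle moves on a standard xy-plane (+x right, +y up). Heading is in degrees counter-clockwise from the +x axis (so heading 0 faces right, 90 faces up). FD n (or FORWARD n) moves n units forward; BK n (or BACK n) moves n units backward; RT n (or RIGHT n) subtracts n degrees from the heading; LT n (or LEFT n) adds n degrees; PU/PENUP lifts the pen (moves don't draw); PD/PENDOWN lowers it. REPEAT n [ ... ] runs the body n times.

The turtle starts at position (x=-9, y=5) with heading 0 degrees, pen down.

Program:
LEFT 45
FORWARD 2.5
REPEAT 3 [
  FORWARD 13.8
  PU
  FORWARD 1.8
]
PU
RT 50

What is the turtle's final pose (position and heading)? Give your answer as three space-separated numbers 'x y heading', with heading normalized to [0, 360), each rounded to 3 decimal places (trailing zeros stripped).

Executing turtle program step by step:
Start: pos=(-9,5), heading=0, pen down
LT 45: heading 0 -> 45
FD 2.5: (-9,5) -> (-7.232,6.768) [heading=45, draw]
REPEAT 3 [
  -- iteration 1/3 --
  FD 13.8: (-7.232,6.768) -> (2.526,16.526) [heading=45, draw]
  PU: pen up
  FD 1.8: (2.526,16.526) -> (3.799,17.799) [heading=45, move]
  -- iteration 2/3 --
  FD 13.8: (3.799,17.799) -> (13.557,27.557) [heading=45, move]
  PU: pen up
  FD 1.8: (13.557,27.557) -> (14.829,28.829) [heading=45, move]
  -- iteration 3/3 --
  FD 13.8: (14.829,28.829) -> (24.588,38.588) [heading=45, move]
  PU: pen up
  FD 1.8: (24.588,38.588) -> (25.86,39.86) [heading=45, move]
]
PU: pen up
RT 50: heading 45 -> 355
Final: pos=(25.86,39.86), heading=355, 2 segment(s) drawn

Answer: 25.86 39.86 355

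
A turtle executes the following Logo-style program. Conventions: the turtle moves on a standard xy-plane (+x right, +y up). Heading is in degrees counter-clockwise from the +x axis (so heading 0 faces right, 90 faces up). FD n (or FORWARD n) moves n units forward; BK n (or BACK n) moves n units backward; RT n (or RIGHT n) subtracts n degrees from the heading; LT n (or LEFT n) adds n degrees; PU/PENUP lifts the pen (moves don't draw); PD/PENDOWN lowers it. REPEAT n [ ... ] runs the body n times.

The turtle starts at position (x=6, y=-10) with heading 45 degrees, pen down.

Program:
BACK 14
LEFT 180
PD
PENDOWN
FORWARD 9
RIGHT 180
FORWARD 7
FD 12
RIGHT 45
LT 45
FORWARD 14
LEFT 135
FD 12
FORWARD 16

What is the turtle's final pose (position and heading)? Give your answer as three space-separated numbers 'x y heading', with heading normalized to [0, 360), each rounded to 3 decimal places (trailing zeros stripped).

Answer: -14.929 -2.929 180

Derivation:
Executing turtle program step by step:
Start: pos=(6,-10), heading=45, pen down
BK 14: (6,-10) -> (-3.899,-19.899) [heading=45, draw]
LT 180: heading 45 -> 225
PD: pen down
PD: pen down
FD 9: (-3.899,-19.899) -> (-10.263,-26.263) [heading=225, draw]
RT 180: heading 225 -> 45
FD 7: (-10.263,-26.263) -> (-5.314,-21.314) [heading=45, draw]
FD 12: (-5.314,-21.314) -> (3.172,-12.828) [heading=45, draw]
RT 45: heading 45 -> 0
LT 45: heading 0 -> 45
FD 14: (3.172,-12.828) -> (13.071,-2.929) [heading=45, draw]
LT 135: heading 45 -> 180
FD 12: (13.071,-2.929) -> (1.071,-2.929) [heading=180, draw]
FD 16: (1.071,-2.929) -> (-14.929,-2.929) [heading=180, draw]
Final: pos=(-14.929,-2.929), heading=180, 7 segment(s) drawn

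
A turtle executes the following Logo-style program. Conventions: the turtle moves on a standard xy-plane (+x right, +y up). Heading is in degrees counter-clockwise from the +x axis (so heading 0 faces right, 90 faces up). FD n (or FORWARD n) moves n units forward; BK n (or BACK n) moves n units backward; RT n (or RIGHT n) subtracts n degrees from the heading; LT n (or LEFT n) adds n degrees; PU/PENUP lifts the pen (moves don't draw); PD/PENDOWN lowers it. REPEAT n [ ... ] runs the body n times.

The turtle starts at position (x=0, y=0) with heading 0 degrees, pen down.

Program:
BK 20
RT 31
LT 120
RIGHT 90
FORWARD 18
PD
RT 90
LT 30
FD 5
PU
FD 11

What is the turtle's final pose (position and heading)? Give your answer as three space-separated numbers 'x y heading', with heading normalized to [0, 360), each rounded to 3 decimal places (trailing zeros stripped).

Executing turtle program step by step:
Start: pos=(0,0), heading=0, pen down
BK 20: (0,0) -> (-20,0) [heading=0, draw]
RT 31: heading 0 -> 329
LT 120: heading 329 -> 89
RT 90: heading 89 -> 359
FD 18: (-20,0) -> (-2.003,-0.314) [heading=359, draw]
PD: pen down
RT 90: heading 359 -> 269
LT 30: heading 269 -> 299
FD 5: (-2.003,-0.314) -> (0.421,-4.687) [heading=299, draw]
PU: pen up
FD 11: (0.421,-4.687) -> (5.754,-14.308) [heading=299, move]
Final: pos=(5.754,-14.308), heading=299, 3 segment(s) drawn

Answer: 5.754 -14.308 299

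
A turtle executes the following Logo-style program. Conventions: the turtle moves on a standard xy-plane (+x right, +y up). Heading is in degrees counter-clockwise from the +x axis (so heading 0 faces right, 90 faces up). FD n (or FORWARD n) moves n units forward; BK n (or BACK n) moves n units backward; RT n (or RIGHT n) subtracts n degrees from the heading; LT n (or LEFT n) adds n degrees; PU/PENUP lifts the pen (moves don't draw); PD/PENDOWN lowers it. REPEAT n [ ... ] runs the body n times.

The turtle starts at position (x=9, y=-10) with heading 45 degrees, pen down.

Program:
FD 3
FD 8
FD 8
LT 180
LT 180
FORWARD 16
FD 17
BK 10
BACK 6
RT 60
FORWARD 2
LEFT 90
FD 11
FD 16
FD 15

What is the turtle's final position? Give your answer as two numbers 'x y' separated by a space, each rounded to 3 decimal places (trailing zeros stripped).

Answer: 47.258 55.507

Derivation:
Executing turtle program step by step:
Start: pos=(9,-10), heading=45, pen down
FD 3: (9,-10) -> (11.121,-7.879) [heading=45, draw]
FD 8: (11.121,-7.879) -> (16.778,-2.222) [heading=45, draw]
FD 8: (16.778,-2.222) -> (22.435,3.435) [heading=45, draw]
LT 180: heading 45 -> 225
LT 180: heading 225 -> 45
FD 16: (22.435,3.435) -> (33.749,14.749) [heading=45, draw]
FD 17: (33.749,14.749) -> (45.77,26.77) [heading=45, draw]
BK 10: (45.77,26.77) -> (38.698,19.698) [heading=45, draw]
BK 6: (38.698,19.698) -> (34.456,15.456) [heading=45, draw]
RT 60: heading 45 -> 345
FD 2: (34.456,15.456) -> (36.388,14.938) [heading=345, draw]
LT 90: heading 345 -> 75
FD 11: (36.388,14.938) -> (39.235,25.563) [heading=75, draw]
FD 16: (39.235,25.563) -> (43.376,41.018) [heading=75, draw]
FD 15: (43.376,41.018) -> (47.258,55.507) [heading=75, draw]
Final: pos=(47.258,55.507), heading=75, 11 segment(s) drawn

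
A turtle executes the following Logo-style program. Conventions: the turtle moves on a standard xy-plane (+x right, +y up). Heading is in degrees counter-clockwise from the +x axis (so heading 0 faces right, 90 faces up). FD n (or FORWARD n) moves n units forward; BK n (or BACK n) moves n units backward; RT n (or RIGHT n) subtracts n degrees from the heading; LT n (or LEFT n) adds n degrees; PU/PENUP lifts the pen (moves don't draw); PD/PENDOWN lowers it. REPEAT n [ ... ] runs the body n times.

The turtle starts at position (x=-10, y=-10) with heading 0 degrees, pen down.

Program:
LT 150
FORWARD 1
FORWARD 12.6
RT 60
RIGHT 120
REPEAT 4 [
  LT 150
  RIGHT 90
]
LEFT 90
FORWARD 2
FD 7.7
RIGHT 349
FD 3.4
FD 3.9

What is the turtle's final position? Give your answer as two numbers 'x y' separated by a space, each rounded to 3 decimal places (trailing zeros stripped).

Answer: -12.139 -17.11

Derivation:
Executing turtle program step by step:
Start: pos=(-10,-10), heading=0, pen down
LT 150: heading 0 -> 150
FD 1: (-10,-10) -> (-10.866,-9.5) [heading=150, draw]
FD 12.6: (-10.866,-9.5) -> (-21.778,-3.2) [heading=150, draw]
RT 60: heading 150 -> 90
RT 120: heading 90 -> 330
REPEAT 4 [
  -- iteration 1/4 --
  LT 150: heading 330 -> 120
  RT 90: heading 120 -> 30
  -- iteration 2/4 --
  LT 150: heading 30 -> 180
  RT 90: heading 180 -> 90
  -- iteration 3/4 --
  LT 150: heading 90 -> 240
  RT 90: heading 240 -> 150
  -- iteration 4/4 --
  LT 150: heading 150 -> 300
  RT 90: heading 300 -> 210
]
LT 90: heading 210 -> 300
FD 2: (-21.778,-3.2) -> (-20.778,-4.932) [heading=300, draw]
FD 7.7: (-20.778,-4.932) -> (-16.928,-11.6) [heading=300, draw]
RT 349: heading 300 -> 311
FD 3.4: (-16.928,-11.6) -> (-14.697,-14.166) [heading=311, draw]
FD 3.9: (-14.697,-14.166) -> (-12.139,-17.11) [heading=311, draw]
Final: pos=(-12.139,-17.11), heading=311, 6 segment(s) drawn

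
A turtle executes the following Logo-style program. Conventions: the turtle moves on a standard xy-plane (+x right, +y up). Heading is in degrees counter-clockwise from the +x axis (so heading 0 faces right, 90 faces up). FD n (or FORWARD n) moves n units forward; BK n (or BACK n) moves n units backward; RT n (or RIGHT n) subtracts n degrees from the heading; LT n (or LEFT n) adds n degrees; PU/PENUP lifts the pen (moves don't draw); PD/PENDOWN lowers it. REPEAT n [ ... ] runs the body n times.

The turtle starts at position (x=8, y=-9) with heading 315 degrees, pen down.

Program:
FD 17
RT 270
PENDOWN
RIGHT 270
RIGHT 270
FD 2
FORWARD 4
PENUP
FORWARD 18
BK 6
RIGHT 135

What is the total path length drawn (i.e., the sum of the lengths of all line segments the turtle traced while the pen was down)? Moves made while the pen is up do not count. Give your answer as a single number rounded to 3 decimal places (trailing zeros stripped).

Answer: 23

Derivation:
Executing turtle program step by step:
Start: pos=(8,-9), heading=315, pen down
FD 17: (8,-9) -> (20.021,-21.021) [heading=315, draw]
RT 270: heading 315 -> 45
PD: pen down
RT 270: heading 45 -> 135
RT 270: heading 135 -> 225
FD 2: (20.021,-21.021) -> (18.607,-22.435) [heading=225, draw]
FD 4: (18.607,-22.435) -> (15.778,-25.263) [heading=225, draw]
PU: pen up
FD 18: (15.778,-25.263) -> (3.05,-37.991) [heading=225, move]
BK 6: (3.05,-37.991) -> (7.293,-33.749) [heading=225, move]
RT 135: heading 225 -> 90
Final: pos=(7.293,-33.749), heading=90, 3 segment(s) drawn

Segment lengths:
  seg 1: (8,-9) -> (20.021,-21.021), length = 17
  seg 2: (20.021,-21.021) -> (18.607,-22.435), length = 2
  seg 3: (18.607,-22.435) -> (15.778,-25.263), length = 4
Total = 23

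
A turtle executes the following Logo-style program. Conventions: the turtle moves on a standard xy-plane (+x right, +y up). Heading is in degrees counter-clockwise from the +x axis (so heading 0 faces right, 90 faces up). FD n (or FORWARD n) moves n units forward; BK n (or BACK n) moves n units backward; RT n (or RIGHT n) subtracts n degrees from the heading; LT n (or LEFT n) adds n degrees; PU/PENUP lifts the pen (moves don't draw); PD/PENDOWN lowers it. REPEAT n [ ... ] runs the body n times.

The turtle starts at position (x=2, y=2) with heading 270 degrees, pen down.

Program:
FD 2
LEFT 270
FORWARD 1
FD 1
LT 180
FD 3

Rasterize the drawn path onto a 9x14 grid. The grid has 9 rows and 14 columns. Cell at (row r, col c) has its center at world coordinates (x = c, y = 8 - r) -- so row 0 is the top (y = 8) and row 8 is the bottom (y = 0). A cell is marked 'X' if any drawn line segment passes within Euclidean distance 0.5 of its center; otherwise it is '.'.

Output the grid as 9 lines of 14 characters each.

Segment 0: (2,2) -> (2,0)
Segment 1: (2,0) -> (1,0)
Segment 2: (1,0) -> (-0,0)
Segment 3: (-0,0) -> (3,-0)

Answer: ..............
..............
..............
..............
..............
..............
..X...........
..X...........
XXXX..........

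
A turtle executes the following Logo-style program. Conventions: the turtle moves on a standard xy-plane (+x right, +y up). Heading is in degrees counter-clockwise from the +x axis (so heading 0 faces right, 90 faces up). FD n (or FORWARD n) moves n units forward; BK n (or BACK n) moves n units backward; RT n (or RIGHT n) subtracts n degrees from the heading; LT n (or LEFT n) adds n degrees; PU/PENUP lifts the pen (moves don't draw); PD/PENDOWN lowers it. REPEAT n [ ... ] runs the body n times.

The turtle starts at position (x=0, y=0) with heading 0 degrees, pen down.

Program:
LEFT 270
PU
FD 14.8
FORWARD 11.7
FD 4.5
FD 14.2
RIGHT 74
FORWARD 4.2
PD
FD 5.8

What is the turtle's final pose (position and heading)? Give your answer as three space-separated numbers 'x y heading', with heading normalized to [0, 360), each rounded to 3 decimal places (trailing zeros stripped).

Answer: -9.613 -47.956 196

Derivation:
Executing turtle program step by step:
Start: pos=(0,0), heading=0, pen down
LT 270: heading 0 -> 270
PU: pen up
FD 14.8: (0,0) -> (0,-14.8) [heading=270, move]
FD 11.7: (0,-14.8) -> (0,-26.5) [heading=270, move]
FD 4.5: (0,-26.5) -> (0,-31) [heading=270, move]
FD 14.2: (0,-31) -> (0,-45.2) [heading=270, move]
RT 74: heading 270 -> 196
FD 4.2: (0,-45.2) -> (-4.037,-46.358) [heading=196, move]
PD: pen down
FD 5.8: (-4.037,-46.358) -> (-9.613,-47.956) [heading=196, draw]
Final: pos=(-9.613,-47.956), heading=196, 1 segment(s) drawn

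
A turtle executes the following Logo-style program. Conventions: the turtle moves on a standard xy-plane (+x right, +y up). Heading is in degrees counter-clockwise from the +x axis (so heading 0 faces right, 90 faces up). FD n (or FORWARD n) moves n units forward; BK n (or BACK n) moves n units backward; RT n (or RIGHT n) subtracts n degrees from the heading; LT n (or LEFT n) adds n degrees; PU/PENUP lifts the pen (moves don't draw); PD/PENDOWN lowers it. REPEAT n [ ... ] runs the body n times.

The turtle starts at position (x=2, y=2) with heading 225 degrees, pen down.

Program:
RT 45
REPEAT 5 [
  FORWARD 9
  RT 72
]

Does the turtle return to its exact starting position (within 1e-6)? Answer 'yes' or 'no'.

Executing turtle program step by step:
Start: pos=(2,2), heading=225, pen down
RT 45: heading 225 -> 180
REPEAT 5 [
  -- iteration 1/5 --
  FD 9: (2,2) -> (-7,2) [heading=180, draw]
  RT 72: heading 180 -> 108
  -- iteration 2/5 --
  FD 9: (-7,2) -> (-9.781,10.56) [heading=108, draw]
  RT 72: heading 108 -> 36
  -- iteration 3/5 --
  FD 9: (-9.781,10.56) -> (-2.5,15.85) [heading=36, draw]
  RT 72: heading 36 -> 324
  -- iteration 4/5 --
  FD 9: (-2.5,15.85) -> (4.781,10.56) [heading=324, draw]
  RT 72: heading 324 -> 252
  -- iteration 5/5 --
  FD 9: (4.781,10.56) -> (2,2) [heading=252, draw]
  RT 72: heading 252 -> 180
]
Final: pos=(2,2), heading=180, 5 segment(s) drawn

Start position: (2, 2)
Final position: (2, 2)
Distance = 0; < 1e-6 -> CLOSED

Answer: yes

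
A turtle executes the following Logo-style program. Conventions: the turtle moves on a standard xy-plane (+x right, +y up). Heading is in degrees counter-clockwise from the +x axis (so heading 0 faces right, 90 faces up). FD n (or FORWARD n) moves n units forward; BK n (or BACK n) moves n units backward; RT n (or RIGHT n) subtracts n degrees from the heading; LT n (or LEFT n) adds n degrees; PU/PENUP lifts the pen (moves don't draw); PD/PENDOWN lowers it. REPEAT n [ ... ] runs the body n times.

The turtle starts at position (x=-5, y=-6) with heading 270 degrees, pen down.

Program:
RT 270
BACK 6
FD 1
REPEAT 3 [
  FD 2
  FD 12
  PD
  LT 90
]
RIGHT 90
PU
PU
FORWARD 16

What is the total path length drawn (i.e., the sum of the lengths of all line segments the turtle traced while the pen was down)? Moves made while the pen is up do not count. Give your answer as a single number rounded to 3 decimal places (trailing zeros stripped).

Answer: 49

Derivation:
Executing turtle program step by step:
Start: pos=(-5,-6), heading=270, pen down
RT 270: heading 270 -> 0
BK 6: (-5,-6) -> (-11,-6) [heading=0, draw]
FD 1: (-11,-6) -> (-10,-6) [heading=0, draw]
REPEAT 3 [
  -- iteration 1/3 --
  FD 2: (-10,-6) -> (-8,-6) [heading=0, draw]
  FD 12: (-8,-6) -> (4,-6) [heading=0, draw]
  PD: pen down
  LT 90: heading 0 -> 90
  -- iteration 2/3 --
  FD 2: (4,-6) -> (4,-4) [heading=90, draw]
  FD 12: (4,-4) -> (4,8) [heading=90, draw]
  PD: pen down
  LT 90: heading 90 -> 180
  -- iteration 3/3 --
  FD 2: (4,8) -> (2,8) [heading=180, draw]
  FD 12: (2,8) -> (-10,8) [heading=180, draw]
  PD: pen down
  LT 90: heading 180 -> 270
]
RT 90: heading 270 -> 180
PU: pen up
PU: pen up
FD 16: (-10,8) -> (-26,8) [heading=180, move]
Final: pos=(-26,8), heading=180, 8 segment(s) drawn

Segment lengths:
  seg 1: (-5,-6) -> (-11,-6), length = 6
  seg 2: (-11,-6) -> (-10,-6), length = 1
  seg 3: (-10,-6) -> (-8,-6), length = 2
  seg 4: (-8,-6) -> (4,-6), length = 12
  seg 5: (4,-6) -> (4,-4), length = 2
  seg 6: (4,-4) -> (4,8), length = 12
  seg 7: (4,8) -> (2,8), length = 2
  seg 8: (2,8) -> (-10,8), length = 12
Total = 49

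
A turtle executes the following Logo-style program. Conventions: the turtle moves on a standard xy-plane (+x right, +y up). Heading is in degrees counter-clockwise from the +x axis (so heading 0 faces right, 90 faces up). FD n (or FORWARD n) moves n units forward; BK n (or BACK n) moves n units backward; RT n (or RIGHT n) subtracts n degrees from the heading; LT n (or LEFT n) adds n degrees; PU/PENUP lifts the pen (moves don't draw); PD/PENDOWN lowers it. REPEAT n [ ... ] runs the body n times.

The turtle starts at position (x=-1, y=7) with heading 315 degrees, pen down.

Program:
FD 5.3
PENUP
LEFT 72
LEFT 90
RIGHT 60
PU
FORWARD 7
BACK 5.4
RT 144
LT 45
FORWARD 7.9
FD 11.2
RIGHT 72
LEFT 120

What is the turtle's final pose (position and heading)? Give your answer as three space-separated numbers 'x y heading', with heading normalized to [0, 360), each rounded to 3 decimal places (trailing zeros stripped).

Answer: 17.813 -8.186 6

Derivation:
Executing turtle program step by step:
Start: pos=(-1,7), heading=315, pen down
FD 5.3: (-1,7) -> (2.748,3.252) [heading=315, draw]
PU: pen up
LT 72: heading 315 -> 27
LT 90: heading 27 -> 117
RT 60: heading 117 -> 57
PU: pen up
FD 7: (2.748,3.252) -> (6.56,9.123) [heading=57, move]
BK 5.4: (6.56,9.123) -> (3.619,4.594) [heading=57, move]
RT 144: heading 57 -> 273
LT 45: heading 273 -> 318
FD 7.9: (3.619,4.594) -> (9.49,-0.692) [heading=318, move]
FD 11.2: (9.49,-0.692) -> (17.813,-8.186) [heading=318, move]
RT 72: heading 318 -> 246
LT 120: heading 246 -> 6
Final: pos=(17.813,-8.186), heading=6, 1 segment(s) drawn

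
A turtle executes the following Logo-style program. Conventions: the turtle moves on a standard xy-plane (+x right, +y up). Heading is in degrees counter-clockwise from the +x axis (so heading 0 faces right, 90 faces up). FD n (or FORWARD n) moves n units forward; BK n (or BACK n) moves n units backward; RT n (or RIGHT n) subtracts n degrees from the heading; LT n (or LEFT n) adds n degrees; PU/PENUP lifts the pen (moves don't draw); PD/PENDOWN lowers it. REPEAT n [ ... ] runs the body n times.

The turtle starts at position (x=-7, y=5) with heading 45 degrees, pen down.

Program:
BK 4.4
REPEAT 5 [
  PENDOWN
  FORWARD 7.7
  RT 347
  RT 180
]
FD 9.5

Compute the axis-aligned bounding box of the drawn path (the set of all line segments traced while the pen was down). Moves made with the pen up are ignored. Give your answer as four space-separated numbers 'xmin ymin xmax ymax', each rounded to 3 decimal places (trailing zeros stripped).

Answer: -10.111 -0.858 -4.667 8.084

Derivation:
Executing turtle program step by step:
Start: pos=(-7,5), heading=45, pen down
BK 4.4: (-7,5) -> (-10.111,1.889) [heading=45, draw]
REPEAT 5 [
  -- iteration 1/5 --
  PD: pen down
  FD 7.7: (-10.111,1.889) -> (-4.667,7.333) [heading=45, draw]
  RT 347: heading 45 -> 58
  RT 180: heading 58 -> 238
  -- iteration 2/5 --
  PD: pen down
  FD 7.7: (-4.667,7.333) -> (-8.747,0.803) [heading=238, draw]
  RT 347: heading 238 -> 251
  RT 180: heading 251 -> 71
  -- iteration 3/5 --
  PD: pen down
  FD 7.7: (-8.747,0.803) -> (-6.24,8.084) [heading=71, draw]
  RT 347: heading 71 -> 84
  RT 180: heading 84 -> 264
  -- iteration 4/5 --
  PD: pen down
  FD 7.7: (-6.24,8.084) -> (-7.045,0.426) [heading=264, draw]
  RT 347: heading 264 -> 277
  RT 180: heading 277 -> 97
  -- iteration 5/5 --
  PD: pen down
  FD 7.7: (-7.045,0.426) -> (-7.983,8.069) [heading=97, draw]
  RT 347: heading 97 -> 110
  RT 180: heading 110 -> 290
]
FD 9.5: (-7.983,8.069) -> (-4.734,-0.858) [heading=290, draw]
Final: pos=(-4.734,-0.858), heading=290, 7 segment(s) drawn

Segment endpoints: x in {-10.111, -8.747, -7.983, -7.045, -7, -6.24, -4.734, -4.667}, y in {-0.858, 0.426, 0.803, 1.889, 5, 7.333, 8.069, 8.084}
xmin=-10.111, ymin=-0.858, xmax=-4.667, ymax=8.084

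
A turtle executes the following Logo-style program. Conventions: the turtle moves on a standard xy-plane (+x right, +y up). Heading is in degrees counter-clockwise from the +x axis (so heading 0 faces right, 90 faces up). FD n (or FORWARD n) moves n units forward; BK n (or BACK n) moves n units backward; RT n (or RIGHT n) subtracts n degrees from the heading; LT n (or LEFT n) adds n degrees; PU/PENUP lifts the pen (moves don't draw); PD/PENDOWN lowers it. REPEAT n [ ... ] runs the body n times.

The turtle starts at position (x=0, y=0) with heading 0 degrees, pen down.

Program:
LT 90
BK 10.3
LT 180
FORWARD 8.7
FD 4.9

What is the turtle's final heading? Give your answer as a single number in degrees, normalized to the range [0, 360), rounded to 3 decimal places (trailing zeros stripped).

Answer: 270

Derivation:
Executing turtle program step by step:
Start: pos=(0,0), heading=0, pen down
LT 90: heading 0 -> 90
BK 10.3: (0,0) -> (0,-10.3) [heading=90, draw]
LT 180: heading 90 -> 270
FD 8.7: (0,-10.3) -> (0,-19) [heading=270, draw]
FD 4.9: (0,-19) -> (0,-23.9) [heading=270, draw]
Final: pos=(0,-23.9), heading=270, 3 segment(s) drawn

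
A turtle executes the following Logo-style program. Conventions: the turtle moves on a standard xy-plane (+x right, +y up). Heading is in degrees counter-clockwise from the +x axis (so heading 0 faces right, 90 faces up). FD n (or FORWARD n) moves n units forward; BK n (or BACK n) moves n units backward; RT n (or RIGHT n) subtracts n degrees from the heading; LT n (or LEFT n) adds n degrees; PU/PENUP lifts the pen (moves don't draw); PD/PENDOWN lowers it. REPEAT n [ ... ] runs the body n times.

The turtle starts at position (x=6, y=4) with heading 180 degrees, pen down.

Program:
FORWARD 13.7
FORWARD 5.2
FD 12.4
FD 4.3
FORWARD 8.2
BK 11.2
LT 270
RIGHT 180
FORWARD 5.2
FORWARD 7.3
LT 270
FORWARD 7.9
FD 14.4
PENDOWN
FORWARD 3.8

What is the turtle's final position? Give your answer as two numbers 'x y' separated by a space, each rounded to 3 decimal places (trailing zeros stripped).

Answer: -52.7 -8.5

Derivation:
Executing turtle program step by step:
Start: pos=(6,4), heading=180, pen down
FD 13.7: (6,4) -> (-7.7,4) [heading=180, draw]
FD 5.2: (-7.7,4) -> (-12.9,4) [heading=180, draw]
FD 12.4: (-12.9,4) -> (-25.3,4) [heading=180, draw]
FD 4.3: (-25.3,4) -> (-29.6,4) [heading=180, draw]
FD 8.2: (-29.6,4) -> (-37.8,4) [heading=180, draw]
BK 11.2: (-37.8,4) -> (-26.6,4) [heading=180, draw]
LT 270: heading 180 -> 90
RT 180: heading 90 -> 270
FD 5.2: (-26.6,4) -> (-26.6,-1.2) [heading=270, draw]
FD 7.3: (-26.6,-1.2) -> (-26.6,-8.5) [heading=270, draw]
LT 270: heading 270 -> 180
FD 7.9: (-26.6,-8.5) -> (-34.5,-8.5) [heading=180, draw]
FD 14.4: (-34.5,-8.5) -> (-48.9,-8.5) [heading=180, draw]
PD: pen down
FD 3.8: (-48.9,-8.5) -> (-52.7,-8.5) [heading=180, draw]
Final: pos=(-52.7,-8.5), heading=180, 11 segment(s) drawn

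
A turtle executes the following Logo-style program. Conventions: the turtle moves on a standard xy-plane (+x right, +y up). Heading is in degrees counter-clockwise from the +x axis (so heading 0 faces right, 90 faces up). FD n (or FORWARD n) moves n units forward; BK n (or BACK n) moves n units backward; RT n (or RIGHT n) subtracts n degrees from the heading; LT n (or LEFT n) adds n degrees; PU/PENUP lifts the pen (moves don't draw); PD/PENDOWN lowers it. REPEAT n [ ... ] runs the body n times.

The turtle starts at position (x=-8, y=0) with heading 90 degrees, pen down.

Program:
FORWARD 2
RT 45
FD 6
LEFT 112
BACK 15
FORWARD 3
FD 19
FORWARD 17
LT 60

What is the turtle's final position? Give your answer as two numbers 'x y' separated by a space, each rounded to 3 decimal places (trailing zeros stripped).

Executing turtle program step by step:
Start: pos=(-8,0), heading=90, pen down
FD 2: (-8,0) -> (-8,2) [heading=90, draw]
RT 45: heading 90 -> 45
FD 6: (-8,2) -> (-3.757,6.243) [heading=45, draw]
LT 112: heading 45 -> 157
BK 15: (-3.757,6.243) -> (10.05,0.382) [heading=157, draw]
FD 3: (10.05,0.382) -> (7.289,1.554) [heading=157, draw]
FD 19: (7.289,1.554) -> (-10.201,8.978) [heading=157, draw]
FD 17: (-10.201,8.978) -> (-25.849,15.62) [heading=157, draw]
LT 60: heading 157 -> 217
Final: pos=(-25.849,15.62), heading=217, 6 segment(s) drawn

Answer: -25.849 15.62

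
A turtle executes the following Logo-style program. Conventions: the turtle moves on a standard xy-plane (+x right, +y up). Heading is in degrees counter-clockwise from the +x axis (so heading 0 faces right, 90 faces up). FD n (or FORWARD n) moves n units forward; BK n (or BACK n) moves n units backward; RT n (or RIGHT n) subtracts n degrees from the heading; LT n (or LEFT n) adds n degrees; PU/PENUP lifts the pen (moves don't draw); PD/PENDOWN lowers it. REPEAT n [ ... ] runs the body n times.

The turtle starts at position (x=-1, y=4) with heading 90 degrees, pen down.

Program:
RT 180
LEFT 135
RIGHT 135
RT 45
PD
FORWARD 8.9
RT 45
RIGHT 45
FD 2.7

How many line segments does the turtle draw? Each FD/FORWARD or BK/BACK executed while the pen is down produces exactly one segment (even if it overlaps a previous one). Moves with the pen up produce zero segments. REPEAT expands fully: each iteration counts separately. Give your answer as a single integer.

Executing turtle program step by step:
Start: pos=(-1,4), heading=90, pen down
RT 180: heading 90 -> 270
LT 135: heading 270 -> 45
RT 135: heading 45 -> 270
RT 45: heading 270 -> 225
PD: pen down
FD 8.9: (-1,4) -> (-7.293,-2.293) [heading=225, draw]
RT 45: heading 225 -> 180
RT 45: heading 180 -> 135
FD 2.7: (-7.293,-2.293) -> (-9.202,-0.384) [heading=135, draw]
Final: pos=(-9.202,-0.384), heading=135, 2 segment(s) drawn
Segments drawn: 2

Answer: 2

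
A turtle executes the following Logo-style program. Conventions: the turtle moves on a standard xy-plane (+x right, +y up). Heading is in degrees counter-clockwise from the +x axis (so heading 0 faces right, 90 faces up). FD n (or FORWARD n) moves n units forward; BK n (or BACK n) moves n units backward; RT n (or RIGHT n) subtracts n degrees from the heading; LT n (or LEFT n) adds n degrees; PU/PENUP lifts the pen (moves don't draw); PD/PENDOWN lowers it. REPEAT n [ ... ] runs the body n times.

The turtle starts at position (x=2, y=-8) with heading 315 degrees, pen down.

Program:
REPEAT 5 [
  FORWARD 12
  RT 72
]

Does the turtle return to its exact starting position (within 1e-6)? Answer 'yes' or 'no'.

Answer: yes

Derivation:
Executing turtle program step by step:
Start: pos=(2,-8), heading=315, pen down
REPEAT 5 [
  -- iteration 1/5 --
  FD 12: (2,-8) -> (10.485,-16.485) [heading=315, draw]
  RT 72: heading 315 -> 243
  -- iteration 2/5 --
  FD 12: (10.485,-16.485) -> (5.037,-27.177) [heading=243, draw]
  RT 72: heading 243 -> 171
  -- iteration 3/5 --
  FD 12: (5.037,-27.177) -> (-6.815,-25.3) [heading=171, draw]
  RT 72: heading 171 -> 99
  -- iteration 4/5 --
  FD 12: (-6.815,-25.3) -> (-8.692,-13.448) [heading=99, draw]
  RT 72: heading 99 -> 27
  -- iteration 5/5 --
  FD 12: (-8.692,-13.448) -> (2,-8) [heading=27, draw]
  RT 72: heading 27 -> 315
]
Final: pos=(2,-8), heading=315, 5 segment(s) drawn

Start position: (2, -8)
Final position: (2, -8)
Distance = 0; < 1e-6 -> CLOSED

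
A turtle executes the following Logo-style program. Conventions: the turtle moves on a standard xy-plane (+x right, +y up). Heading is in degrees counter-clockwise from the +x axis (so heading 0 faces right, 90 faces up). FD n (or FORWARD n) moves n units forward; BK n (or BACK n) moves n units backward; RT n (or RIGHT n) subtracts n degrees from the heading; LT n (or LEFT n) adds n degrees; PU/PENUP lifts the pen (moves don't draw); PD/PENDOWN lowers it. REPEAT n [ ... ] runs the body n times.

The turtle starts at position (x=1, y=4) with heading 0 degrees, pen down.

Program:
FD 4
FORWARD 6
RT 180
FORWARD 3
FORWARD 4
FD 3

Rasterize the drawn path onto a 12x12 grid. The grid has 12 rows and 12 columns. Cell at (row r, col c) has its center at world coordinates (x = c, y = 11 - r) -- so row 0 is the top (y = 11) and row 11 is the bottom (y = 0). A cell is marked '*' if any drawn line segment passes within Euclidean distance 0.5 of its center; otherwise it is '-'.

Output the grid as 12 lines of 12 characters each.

Segment 0: (1,4) -> (5,4)
Segment 1: (5,4) -> (11,4)
Segment 2: (11,4) -> (8,4)
Segment 3: (8,4) -> (4,4)
Segment 4: (4,4) -> (1,4)

Answer: ------------
------------
------------
------------
------------
------------
------------
-***********
------------
------------
------------
------------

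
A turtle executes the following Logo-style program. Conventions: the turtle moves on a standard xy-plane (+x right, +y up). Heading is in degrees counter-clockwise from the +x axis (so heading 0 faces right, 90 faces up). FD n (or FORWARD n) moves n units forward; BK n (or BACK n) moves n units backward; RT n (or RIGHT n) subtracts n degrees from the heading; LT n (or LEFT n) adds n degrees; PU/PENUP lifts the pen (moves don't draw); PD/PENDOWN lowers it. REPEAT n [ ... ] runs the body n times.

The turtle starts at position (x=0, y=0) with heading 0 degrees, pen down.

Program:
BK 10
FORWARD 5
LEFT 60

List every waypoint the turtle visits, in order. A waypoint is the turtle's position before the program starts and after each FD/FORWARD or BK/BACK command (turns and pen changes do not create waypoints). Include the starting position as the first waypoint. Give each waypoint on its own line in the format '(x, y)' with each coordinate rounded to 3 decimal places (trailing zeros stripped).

Executing turtle program step by step:
Start: pos=(0,0), heading=0, pen down
BK 10: (0,0) -> (-10,0) [heading=0, draw]
FD 5: (-10,0) -> (-5,0) [heading=0, draw]
LT 60: heading 0 -> 60
Final: pos=(-5,0), heading=60, 2 segment(s) drawn
Waypoints (3 total):
(0, 0)
(-10, 0)
(-5, 0)

Answer: (0, 0)
(-10, 0)
(-5, 0)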